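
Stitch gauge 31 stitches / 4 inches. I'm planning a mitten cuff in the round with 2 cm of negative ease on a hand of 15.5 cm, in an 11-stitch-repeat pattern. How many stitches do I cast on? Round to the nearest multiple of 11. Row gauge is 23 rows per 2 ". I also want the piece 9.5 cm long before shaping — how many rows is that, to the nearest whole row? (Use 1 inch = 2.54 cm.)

Finished = 15.5 − 2 = 13.5 cm.
13.5 cm × 1/2.54 = 5.31 inches.
31/4 = 7.75 sts per in; 5.31 × 7.75 = 41.19 sts.
Nearest multiple of 11 → 44.
9.5 cm = 3.74 inches; × 11.5 = 43.01 → 43 rows.

Cast on 44 stitches; work 43 rows.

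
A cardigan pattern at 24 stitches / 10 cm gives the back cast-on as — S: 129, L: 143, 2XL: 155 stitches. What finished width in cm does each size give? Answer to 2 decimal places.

24/10 = 2.4 sts per cm.
S: 129 / 2.4 = 53.750 → 53.75 cm.
L: 143 / 2.4 = 59.583 → 59.58 cm.
2XL: 155 / 2.4 = 64.583 → 64.58 cm.

S 53.75 cm; L 59.58 cm; 2XL 64.58 cm.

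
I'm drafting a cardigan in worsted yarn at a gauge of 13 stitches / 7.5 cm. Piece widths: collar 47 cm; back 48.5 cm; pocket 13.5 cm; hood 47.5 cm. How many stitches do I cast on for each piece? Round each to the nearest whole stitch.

Rate = 13/7.5 = 1.733 sts per cm.
collar: 47 × 1.733 = 81.47 → 81.
back: 48.5 × 1.733 = 84.07 → 84.
pocket: 13.5 × 1.733 = 23.40 → 23.
hood: 47.5 × 1.733 = 82.33 → 82.

collar 81; back 84; pocket 23; hood 82.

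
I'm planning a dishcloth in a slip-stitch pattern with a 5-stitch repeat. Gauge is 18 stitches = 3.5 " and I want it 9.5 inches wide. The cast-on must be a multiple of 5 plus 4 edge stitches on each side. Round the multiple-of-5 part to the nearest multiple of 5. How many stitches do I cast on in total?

18 / 3.5 = 5.143 sts per inch.
9.5 × 5.143 = 48.86 sts.
Less 8 edge sts → 40.86 for the repeat.
Nearest multiple of 5: 40.
Add back 8 edge sts → 48.

48 stitches.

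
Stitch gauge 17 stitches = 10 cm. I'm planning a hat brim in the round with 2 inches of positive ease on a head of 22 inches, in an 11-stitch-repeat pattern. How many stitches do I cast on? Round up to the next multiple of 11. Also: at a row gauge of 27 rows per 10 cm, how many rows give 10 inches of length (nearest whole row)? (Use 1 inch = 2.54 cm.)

Finished = 22 + 2 = 24 inches.
24 inches × 2.54 = 60.96 cm.
17/10 = 1.7 sts per cm; 60.96 × 1.7 = 103.63 sts.
Next multiple of 11 → 110.
10 inches = 25.40 cm; × 2.7 = 68.58 → 69 rows.

Cast on 110 stitches; work 69 rows.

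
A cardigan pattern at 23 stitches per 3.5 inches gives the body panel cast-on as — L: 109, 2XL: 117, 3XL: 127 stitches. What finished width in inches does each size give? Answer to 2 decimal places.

23/3.5 = 6.571 sts per in.
L: 109 / 6.571 = 16.587 → 16.59 in.
2XL: 117 / 6.571 = 17.804 → 17.80 in.
3XL: 127 / 6.571 = 19.326 → 19.33 in.

L 16.59 inches; 2XL 17.80 inches; 3XL 19.33 inches.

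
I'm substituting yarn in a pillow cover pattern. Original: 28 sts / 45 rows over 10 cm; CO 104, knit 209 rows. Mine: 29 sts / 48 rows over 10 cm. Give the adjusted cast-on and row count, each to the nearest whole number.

Cast on 108 stitches; work 223 rows.

Stitches: 104 × 29/28 = 107.71 → 108.
Rows: 209 × 48/45 = 222.93 → 223.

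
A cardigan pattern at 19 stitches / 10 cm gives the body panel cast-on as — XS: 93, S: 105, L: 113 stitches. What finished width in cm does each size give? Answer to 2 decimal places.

XS 48.95 cm; S 55.26 cm; L 59.47 cm.

19/10 = 1.9 sts per cm.
XS: 93 / 1.9 = 48.947 → 48.95 cm.
S: 105 / 1.9 = 55.263 → 55.26 cm.
L: 113 / 1.9 = 59.474 → 59.47 cm.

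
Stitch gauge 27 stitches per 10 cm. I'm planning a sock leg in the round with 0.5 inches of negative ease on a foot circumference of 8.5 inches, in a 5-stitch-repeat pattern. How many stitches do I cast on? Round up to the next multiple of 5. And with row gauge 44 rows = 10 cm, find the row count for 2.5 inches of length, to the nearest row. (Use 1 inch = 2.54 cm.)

Finished = 8.5 − 0.5 = 8 inches.
8 inches × 2.54 = 20.32 cm.
27/10 = 2.7 sts per cm; 20.32 × 2.7 = 54.86 sts.
Next multiple of 5 → 55.
2.5 inches = 6.35 cm; × 4.4 = 27.94 → 28 rows.

Cast on 55 stitches; work 28 rows.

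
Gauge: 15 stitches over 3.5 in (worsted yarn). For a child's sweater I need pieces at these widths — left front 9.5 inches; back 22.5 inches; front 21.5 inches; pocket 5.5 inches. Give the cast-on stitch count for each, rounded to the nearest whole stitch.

Rate = 15/3.5 = 4.286 sts per in.
left front: 9.5 × 4.286 = 40.71 → 41.
back: 22.5 × 4.286 = 96.43 → 96.
front: 21.5 × 4.286 = 92.14 → 92.
pocket: 5.5 × 4.286 = 23.57 → 24.

left front 41; back 96; front 92; pocket 24.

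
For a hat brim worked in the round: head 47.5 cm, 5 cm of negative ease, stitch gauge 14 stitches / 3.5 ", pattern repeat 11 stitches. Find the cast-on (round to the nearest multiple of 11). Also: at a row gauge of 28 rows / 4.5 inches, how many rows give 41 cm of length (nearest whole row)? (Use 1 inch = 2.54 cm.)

Finished = 47.5 − 5 = 42.5 cm.
42.5 cm × 1/2.54 = 16.73 inches.
14/3.5 = 4 sts per in; 16.73 × 4 = 66.93 sts.
Nearest multiple of 11 → 66.
41 cm = 16.14 inches; × 6.222 = 100.44 → 100 rows.

Cast on 66 stitches; work 100 rows.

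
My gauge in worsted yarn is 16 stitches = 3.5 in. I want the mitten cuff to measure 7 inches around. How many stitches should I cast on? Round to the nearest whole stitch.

Cast on 32 stitches.

16 stitches / 3.5 in = 4.571 stitches per inch.
7 × 4.571 = 32.00 stitches.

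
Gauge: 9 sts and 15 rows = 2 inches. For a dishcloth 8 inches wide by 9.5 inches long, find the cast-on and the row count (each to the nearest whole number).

Stitch gauge = 9/2 = 4.5 sts/in; 8 × 4.5 = 36.00 → 36 sts.
Row gauge = 15/2 = 7.5 rows/in; 9.5 × 7.5 = 71.25 → 71 rows.

Cast on 36 stitches and work 71 rows.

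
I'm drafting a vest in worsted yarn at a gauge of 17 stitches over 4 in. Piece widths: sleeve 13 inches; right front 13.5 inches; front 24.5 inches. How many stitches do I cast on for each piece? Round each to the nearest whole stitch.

sleeve 55; right front 57; front 104.

Rate = 17/4 = 4.25 sts per in.
sleeve: 13 × 4.25 = 55.25 → 55.
right front: 13.5 × 4.25 = 57.38 → 57.
front: 24.5 × 4.25 = 104.12 → 104.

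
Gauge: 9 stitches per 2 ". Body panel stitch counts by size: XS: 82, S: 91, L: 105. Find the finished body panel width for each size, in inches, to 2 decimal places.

9/2 = 4.5 sts per in.
XS: 82 / 4.5 = 18.222 → 18.22 in.
S: 91 / 4.5 = 20.222 → 20.22 in.
L: 105 / 4.5 = 23.333 → 23.33 in.

XS 18.22 inches; S 20.22 inches; L 23.33 inches.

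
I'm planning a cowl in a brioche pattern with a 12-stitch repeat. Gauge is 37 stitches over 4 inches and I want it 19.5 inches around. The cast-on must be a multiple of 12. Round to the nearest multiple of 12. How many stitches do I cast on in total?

37 / 4 = 9.25 sts per inch.
19.5 × 9.25 = 180.38 sts.
Nearest multiple of 12: 180.

CO 180 sts.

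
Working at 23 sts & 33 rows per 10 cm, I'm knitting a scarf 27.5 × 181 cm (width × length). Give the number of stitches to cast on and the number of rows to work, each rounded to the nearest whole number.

Cast on 63 stitches and work 597 rows.

Stitch gauge = 23/10 = 2.3 sts/cm; 27.5 × 2.3 = 63.25 → 63 sts.
Row gauge = 33/10 = 3.3 rows/cm; 181 × 3.3 = 597.30 → 597 rows.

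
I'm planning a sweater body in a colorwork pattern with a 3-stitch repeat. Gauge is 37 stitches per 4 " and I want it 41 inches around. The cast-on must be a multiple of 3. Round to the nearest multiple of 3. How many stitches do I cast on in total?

Cast on 378 stitches.

37 / 4 = 9.25 sts per inch.
41 × 9.25 = 379.25 sts.
Nearest multiple of 3: 378.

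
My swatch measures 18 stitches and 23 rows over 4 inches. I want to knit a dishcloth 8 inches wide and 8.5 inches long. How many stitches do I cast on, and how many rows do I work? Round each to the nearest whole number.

Cast on 36 stitches and work 49 rows.

Stitch gauge = 18/4 = 4.5 sts/in; 8 × 4.5 = 36.00 → 36 sts.
Row gauge = 23/4 = 5.75 rows/in; 8.5 × 5.75 = 48.88 → 49 rows.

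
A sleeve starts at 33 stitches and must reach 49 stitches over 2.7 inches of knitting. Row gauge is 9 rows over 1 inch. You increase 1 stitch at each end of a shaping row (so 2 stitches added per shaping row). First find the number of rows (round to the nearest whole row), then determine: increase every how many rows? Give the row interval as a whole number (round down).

Rows = 2.7 × 9 = 24.3 → 24 rows.
Stitches to add: 16 → 8 shaping rows (at 2 st each).
24 / 8 = 3.00 → every 3 rows.

Increase every 3rd row.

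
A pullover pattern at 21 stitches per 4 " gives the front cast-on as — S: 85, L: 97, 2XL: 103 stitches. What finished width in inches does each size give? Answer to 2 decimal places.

21/4 = 5.25 sts per in.
S: 85 / 5.25 = 16.190 → 16.19 in.
L: 97 / 5.25 = 18.476 → 18.48 in.
2XL: 103 / 5.25 = 19.619 → 19.62 in.

S 16.19 inches; L 18.48 inches; 2XL 19.62 inches.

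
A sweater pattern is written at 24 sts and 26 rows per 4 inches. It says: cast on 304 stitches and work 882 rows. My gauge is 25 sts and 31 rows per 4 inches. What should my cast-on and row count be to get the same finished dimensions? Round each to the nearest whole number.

Cast on 317 stitches; work 1052 rows.

Stitches: 304 × 25/24 = 316.67 → 317.
Rows: 882 × 31/26 = 1051.62 → 1052.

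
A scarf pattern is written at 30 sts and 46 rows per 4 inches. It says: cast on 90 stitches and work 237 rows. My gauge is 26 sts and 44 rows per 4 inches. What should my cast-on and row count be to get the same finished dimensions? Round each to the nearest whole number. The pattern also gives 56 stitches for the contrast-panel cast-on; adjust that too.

Cast on 78 stitches; work 227 rows; contrast-panel cast-on 49 stitches.

Stitches: 90 × 26/30 = 78.00 → 78.
Rows: 237 × 44/46 = 226.70 → 227.
contrast-panel cast-on: 56 × 26/30 = 48.53 → 49.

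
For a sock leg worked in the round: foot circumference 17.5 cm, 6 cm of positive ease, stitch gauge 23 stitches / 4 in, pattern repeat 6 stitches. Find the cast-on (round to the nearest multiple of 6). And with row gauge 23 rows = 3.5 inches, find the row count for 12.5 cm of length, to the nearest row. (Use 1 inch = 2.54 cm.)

Finished = 17.5 + 6 = 23.5 cm.
23.5 cm × 1/2.54 = 9.25 inches.
23/4 = 5.75 sts per in; 9.25 × 5.75 = 53.20 sts.
Nearest multiple of 6 → 54.
12.5 cm = 4.92 inches; × 6.571 = 32.34 → 32 rows.

Cast on 54 stitches; work 32 rows.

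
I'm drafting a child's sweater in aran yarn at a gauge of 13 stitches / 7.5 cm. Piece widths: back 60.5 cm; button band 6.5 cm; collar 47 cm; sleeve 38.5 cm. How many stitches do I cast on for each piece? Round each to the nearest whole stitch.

back 105; button band 11; collar 81; sleeve 67.

Rate = 13/7.5 = 1.733 sts per cm.
back: 60.5 × 1.733 = 104.87 → 105.
button band: 6.5 × 1.733 = 11.27 → 11.
collar: 47 × 1.733 = 81.47 → 81.
sleeve: 38.5 × 1.733 = 66.73 → 67.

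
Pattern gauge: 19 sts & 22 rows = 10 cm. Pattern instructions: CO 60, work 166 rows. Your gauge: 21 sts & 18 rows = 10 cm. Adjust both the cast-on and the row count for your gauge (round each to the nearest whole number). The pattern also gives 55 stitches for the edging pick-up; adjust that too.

Cast on 66 stitches; work 136 rows; edging pick-up 61 stitches.

Stitches: 60 × 21/19 = 66.32 → 66.
Rows: 166 × 18/22 = 135.82 → 136.
edging pick-up: 55 × 21/19 = 60.79 → 61.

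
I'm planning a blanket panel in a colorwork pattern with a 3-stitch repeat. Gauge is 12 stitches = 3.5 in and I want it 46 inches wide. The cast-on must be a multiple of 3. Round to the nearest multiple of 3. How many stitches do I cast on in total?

CO 159 sts.

12 / 3.5 = 3.429 sts per inch.
46 × 3.429 = 157.71 sts.
Nearest multiple of 3: 159.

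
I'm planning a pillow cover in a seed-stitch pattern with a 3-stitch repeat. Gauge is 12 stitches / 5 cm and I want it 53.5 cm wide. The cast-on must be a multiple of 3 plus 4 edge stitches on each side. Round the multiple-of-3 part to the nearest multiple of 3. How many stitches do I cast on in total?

12 / 5 = 2.4 sts per cm.
53.5 × 2.4 = 128.40 sts.
Less 8 edge sts → 120.40 for the repeat.
Nearest multiple of 3: 120.
Add back 8 edge sts → 128.

Cast on 128 stitches.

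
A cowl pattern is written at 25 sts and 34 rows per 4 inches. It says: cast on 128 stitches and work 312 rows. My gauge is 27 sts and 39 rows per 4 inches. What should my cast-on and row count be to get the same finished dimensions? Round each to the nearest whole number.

Cast on 138 stitches; work 358 rows.

Stitches: 128 × 27/25 = 138.24 → 138.
Rows: 312 × 39/34 = 357.88 → 358.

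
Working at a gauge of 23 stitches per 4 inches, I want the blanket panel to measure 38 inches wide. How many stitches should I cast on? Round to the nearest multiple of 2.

23 stitches / 4 in = 5.75 stitches per inch.
38 × 5.75 = 218.50 stitches.
Round to nearest multiple of 2 → 218.

218 stitches.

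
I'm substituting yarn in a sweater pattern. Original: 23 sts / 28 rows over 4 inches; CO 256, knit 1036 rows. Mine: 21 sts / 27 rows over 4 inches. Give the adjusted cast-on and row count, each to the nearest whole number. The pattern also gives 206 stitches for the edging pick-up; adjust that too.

Cast on 234 stitches; work 999 rows; edging pick-up 188 stitches.

Stitches: 256 × 21/23 = 233.74 → 234.
Rows: 1036 × 27/28 = 999.00 → 999.
edging pick-up: 206 × 21/23 = 188.09 → 188.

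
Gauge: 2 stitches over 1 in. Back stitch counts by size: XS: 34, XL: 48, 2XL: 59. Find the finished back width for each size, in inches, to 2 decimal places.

2/1 = 2 sts per in.
XS: 34 / 2 = 17.000 → 17.00 in.
XL: 48 / 2 = 24.000 → 24.00 in.
2XL: 59 / 2 = 29.500 → 29.50 in.

XS 17.00 inches; XL 24.00 inches; 2XL 29.50 inches.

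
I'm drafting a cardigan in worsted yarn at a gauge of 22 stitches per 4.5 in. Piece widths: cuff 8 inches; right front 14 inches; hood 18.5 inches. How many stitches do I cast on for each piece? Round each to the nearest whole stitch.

Rate = 22/4.5 = 4.889 sts per in.
cuff: 8 × 4.889 = 39.11 → 39.
right front: 14 × 4.889 = 68.44 → 68.
hood: 18.5 × 4.889 = 90.44 → 90.

cuff 39; right front 68; hood 90.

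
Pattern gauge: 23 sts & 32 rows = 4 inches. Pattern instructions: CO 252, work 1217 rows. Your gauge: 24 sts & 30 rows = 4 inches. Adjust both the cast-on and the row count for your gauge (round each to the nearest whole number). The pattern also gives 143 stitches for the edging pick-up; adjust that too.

Stitches: 252 × 24/23 = 262.96 → 263.
Rows: 1217 × 30/32 = 1140.94 → 1141.
edging pick-up: 143 × 24/23 = 149.22 → 149.

Cast on 263 stitches; work 1141 rows; edging pick-up 149 stitches.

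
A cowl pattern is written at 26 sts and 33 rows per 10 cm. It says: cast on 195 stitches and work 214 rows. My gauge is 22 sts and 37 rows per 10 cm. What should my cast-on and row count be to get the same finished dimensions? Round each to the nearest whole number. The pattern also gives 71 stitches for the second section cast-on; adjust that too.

Stitches: 195 × 22/26 = 165.00 → 165.
Rows: 214 × 37/33 = 239.94 → 240.
second section cast-on: 71 × 22/26 = 60.08 → 60.

Cast on 165 stitches; work 240 rows; second section cast-on 60 stitches.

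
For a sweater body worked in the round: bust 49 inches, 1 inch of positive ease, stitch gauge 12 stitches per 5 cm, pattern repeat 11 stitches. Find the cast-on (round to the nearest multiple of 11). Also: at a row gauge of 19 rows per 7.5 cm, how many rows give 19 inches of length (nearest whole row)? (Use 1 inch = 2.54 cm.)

Finished = 49 + 1 = 50 inches.
50 inches × 2.54 = 127.00 cm.
12/5 = 2.4 sts per cm; 127.00 × 2.4 = 304.80 sts.
Nearest multiple of 11 → 308.
19 inches = 48.26 cm; × 2.533 = 122.26 → 122 rows.

Cast on 308 stitches; work 122 rows.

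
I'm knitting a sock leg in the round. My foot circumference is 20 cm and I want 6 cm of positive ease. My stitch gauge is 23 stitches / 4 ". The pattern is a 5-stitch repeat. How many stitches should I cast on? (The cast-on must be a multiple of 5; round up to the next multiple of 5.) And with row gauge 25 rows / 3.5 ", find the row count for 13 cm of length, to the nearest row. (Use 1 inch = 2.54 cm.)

Finished = 20 + 6 = 26 cm.
26 cm × 1/2.54 = 10.24 inches.
23/4 = 5.75 sts per in; 10.24 × 5.75 = 58.86 sts.
Next multiple of 5 → 60.
13 cm = 5.12 inches; × 7.143 = 36.56 → 37 rows.

Cast on 60 stitches; work 37 rows.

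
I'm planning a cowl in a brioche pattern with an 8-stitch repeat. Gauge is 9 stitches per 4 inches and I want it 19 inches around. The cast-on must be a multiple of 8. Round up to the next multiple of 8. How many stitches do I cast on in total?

9 / 4 = 2.25 sts per inch.
19 × 2.25 = 42.75 sts.
Next multiple of 8: 48.

48 stitches.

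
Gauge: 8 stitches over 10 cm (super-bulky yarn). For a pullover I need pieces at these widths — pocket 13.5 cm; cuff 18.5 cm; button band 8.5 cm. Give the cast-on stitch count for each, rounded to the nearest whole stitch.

pocket 11; cuff 15; button band 7.

Rate = 8/10 = 0.8 sts per cm.
pocket: 13.5 × 0.8 = 10.80 → 11.
cuff: 18.5 × 0.8 = 14.80 → 15.
button band: 8.5 × 0.8 = 6.80 → 7.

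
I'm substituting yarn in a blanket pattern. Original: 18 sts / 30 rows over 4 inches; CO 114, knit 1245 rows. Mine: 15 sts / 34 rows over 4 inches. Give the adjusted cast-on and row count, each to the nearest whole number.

Cast on 95 stitches; work 1411 rows.

Stitches: 114 × 15/18 = 95.00 → 95.
Rows: 1245 × 34/30 = 1411.00 → 1411.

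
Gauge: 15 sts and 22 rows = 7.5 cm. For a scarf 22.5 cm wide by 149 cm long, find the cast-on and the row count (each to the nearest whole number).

Stitch gauge = 15/7.5 = 2 sts/cm; 22.5 × 2 = 45.00 → 45 sts.
Row gauge = 22/7.5 = 2.933 rows/cm; 149 × 2.933 = 437.07 → 437 rows.

Cast on 45 stitches and work 437 rows.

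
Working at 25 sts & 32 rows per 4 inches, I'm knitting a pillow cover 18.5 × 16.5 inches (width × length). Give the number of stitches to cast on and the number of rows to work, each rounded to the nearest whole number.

Stitch gauge = 25/4 = 6.25 sts/in; 18.5 × 6.25 = 115.62 → 116 sts.
Row gauge = 32/4 = 8 rows/in; 16.5 × 8 = 132.00 → 132 rows.

Cast on 116 stitches and work 132 rows.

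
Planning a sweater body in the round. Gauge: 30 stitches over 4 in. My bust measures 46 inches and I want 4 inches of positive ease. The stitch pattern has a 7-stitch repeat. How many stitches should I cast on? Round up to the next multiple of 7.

378 stitches.

Finished = 46 + 4 = 50 inches.
30 / 4 = 7.5 sts/in.
50 × 7.5 = 375.00 sts.
Next multiple of 7: 378.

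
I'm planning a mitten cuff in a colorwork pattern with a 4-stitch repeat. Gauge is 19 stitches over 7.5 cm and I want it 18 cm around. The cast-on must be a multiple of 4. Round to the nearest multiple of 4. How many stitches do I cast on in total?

19 / 7.5 = 2.533 sts per cm.
18 × 2.533 = 45.60 sts.
Nearest multiple of 4: 44.

44 stitches.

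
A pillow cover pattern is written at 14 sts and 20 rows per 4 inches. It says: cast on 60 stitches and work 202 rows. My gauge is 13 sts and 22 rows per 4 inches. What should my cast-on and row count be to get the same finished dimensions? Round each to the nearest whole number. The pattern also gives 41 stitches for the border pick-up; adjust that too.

Cast on 56 stitches; work 222 rows; border pick-up 38 stitches.

Stitches: 60 × 13/14 = 55.71 → 56.
Rows: 202 × 22/20 = 222.20 → 222.
border pick-up: 41 × 13/14 = 38.07 → 38.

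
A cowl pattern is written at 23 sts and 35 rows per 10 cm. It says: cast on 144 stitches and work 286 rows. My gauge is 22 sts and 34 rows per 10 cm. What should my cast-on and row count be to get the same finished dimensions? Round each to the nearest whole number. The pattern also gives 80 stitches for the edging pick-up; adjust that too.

Stitches: 144 × 22/23 = 137.74 → 138.
Rows: 286 × 34/35 = 277.83 → 278.
edging pick-up: 80 × 22/23 = 76.52 → 77.

Cast on 138 stitches; work 278 rows; edging pick-up 77 stitches.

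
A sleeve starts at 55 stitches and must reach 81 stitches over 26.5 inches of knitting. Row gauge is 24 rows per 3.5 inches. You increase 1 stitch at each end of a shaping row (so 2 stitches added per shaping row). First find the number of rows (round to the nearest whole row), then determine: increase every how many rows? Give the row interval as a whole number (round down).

Increase every 14th row.

Rows = 26.5 × 6.857 = 181.7 → 182 rows.
Stitches to add: 26 → 13 shaping rows (at 2 st each).
182 / 13 = 14.00 → every 14 rows.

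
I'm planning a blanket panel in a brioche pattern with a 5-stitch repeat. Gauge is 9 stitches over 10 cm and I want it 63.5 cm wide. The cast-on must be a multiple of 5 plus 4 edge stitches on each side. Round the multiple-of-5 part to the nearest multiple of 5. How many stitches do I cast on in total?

9 / 10 = 0.9 sts per cm.
63.5 × 0.9 = 57.15 sts.
Less 8 edge sts → 49.15 for the repeat.
Nearest multiple of 5: 50.
Add back 8 edge sts → 58.

CO 58 sts.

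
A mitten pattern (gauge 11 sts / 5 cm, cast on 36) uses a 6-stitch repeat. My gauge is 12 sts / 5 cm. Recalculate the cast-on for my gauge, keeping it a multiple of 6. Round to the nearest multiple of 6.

36 × 12 / 11 = 39.27.
Nearest multiple of 6: 42.

42 stitches.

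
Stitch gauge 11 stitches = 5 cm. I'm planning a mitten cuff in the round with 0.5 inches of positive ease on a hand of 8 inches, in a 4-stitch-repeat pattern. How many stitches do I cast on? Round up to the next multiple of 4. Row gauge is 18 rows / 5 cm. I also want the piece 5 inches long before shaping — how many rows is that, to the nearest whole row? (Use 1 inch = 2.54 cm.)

Cast on 48 stitches; work 46 rows.

Finished = 8 + 0.5 = 8.5 inches.
8.5 inches × 2.54 = 21.59 cm.
11/5 = 2.2 sts per cm; 21.59 × 2.2 = 47.50 sts.
Next multiple of 4 → 48.
5 inches = 12.70 cm; × 3.6 = 45.72 → 46 rows.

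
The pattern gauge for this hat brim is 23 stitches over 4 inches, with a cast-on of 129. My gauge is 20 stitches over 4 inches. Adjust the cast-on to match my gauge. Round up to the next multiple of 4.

Scale factor = 20 / 23 = 0.870.
129 × 20 / 23 = 112.17 sts.
→ 116 sts.

Cast on 116 stitches.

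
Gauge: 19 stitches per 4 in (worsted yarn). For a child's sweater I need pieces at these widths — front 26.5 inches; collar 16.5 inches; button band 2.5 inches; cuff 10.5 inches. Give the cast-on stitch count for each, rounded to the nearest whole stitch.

front 126; collar 78; button band 12; cuff 50.

Rate = 19/4 = 4.75 sts per in.
front: 26.5 × 4.75 = 125.88 → 126.
collar: 16.5 × 4.75 = 78.38 → 78.
button band: 2.5 × 4.75 = 11.88 → 12.
cuff: 10.5 × 4.75 = 49.88 → 50.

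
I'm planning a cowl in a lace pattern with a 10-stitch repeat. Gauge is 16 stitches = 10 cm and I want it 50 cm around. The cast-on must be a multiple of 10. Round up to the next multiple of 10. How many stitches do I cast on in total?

16 / 10 = 1.6 sts per cm.
50 × 1.6 = 80.00 sts.
Next multiple of 10: 80.

Cast on 80 stitches.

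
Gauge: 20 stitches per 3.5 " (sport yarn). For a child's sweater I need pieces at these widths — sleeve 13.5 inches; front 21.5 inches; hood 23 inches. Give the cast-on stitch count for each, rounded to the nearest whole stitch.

Rate = 20/3.5 = 5.714 sts per in.
sleeve: 13.5 × 5.714 = 77.14 → 77.
front: 21.5 × 5.714 = 122.86 → 123.
hood: 23 × 5.714 = 131.43 → 131.

sleeve 77; front 123; hood 131.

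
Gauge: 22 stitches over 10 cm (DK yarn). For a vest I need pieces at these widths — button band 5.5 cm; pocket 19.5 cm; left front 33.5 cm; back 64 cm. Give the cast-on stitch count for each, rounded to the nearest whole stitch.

Rate = 22/10 = 2.2 sts per cm.
button band: 5.5 × 2.2 = 12.10 → 12.
pocket: 19.5 × 2.2 = 42.90 → 43.
left front: 33.5 × 2.2 = 73.70 → 74.
back: 64 × 2.2 = 140.80 → 141.

button band 12; pocket 43; left front 74; back 141.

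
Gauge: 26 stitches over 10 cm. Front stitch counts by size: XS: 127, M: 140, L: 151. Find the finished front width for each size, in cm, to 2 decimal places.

26/10 = 2.6 sts per cm.
XS: 127 / 2.6 = 48.846 → 48.85 cm.
M: 140 / 2.6 = 53.846 → 53.85 cm.
L: 151 / 2.6 = 58.077 → 58.08 cm.

XS 48.85 cm; M 53.85 cm; L 58.08 cm.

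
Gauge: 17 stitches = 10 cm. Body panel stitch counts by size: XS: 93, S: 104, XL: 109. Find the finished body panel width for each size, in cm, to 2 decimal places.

17/10 = 1.7 sts per cm.
XS: 93 / 1.7 = 54.706 → 54.71 cm.
S: 104 / 1.7 = 61.176 → 61.18 cm.
XL: 109 / 1.7 = 64.118 → 64.12 cm.

XS 54.71 cm; S 61.18 cm; XL 64.12 cm.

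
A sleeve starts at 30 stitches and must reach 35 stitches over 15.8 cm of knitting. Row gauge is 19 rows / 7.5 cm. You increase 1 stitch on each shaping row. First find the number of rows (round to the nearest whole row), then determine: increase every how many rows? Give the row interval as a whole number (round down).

Rows = 15.8 × 2.533 = 40.0 → 40 rows.
Stitches to add: 5 → 5 shaping rows (at 1 st each).
40 / 5 = 8.00 → every 8 rows.

Increase every 8th row.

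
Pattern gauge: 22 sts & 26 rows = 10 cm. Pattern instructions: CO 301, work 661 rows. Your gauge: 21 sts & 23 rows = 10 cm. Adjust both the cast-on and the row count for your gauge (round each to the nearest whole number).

Stitches: 301 × 21/22 = 287.32 → 287.
Rows: 661 × 23/26 = 584.73 → 585.

Cast on 287 stitches; work 585 rows.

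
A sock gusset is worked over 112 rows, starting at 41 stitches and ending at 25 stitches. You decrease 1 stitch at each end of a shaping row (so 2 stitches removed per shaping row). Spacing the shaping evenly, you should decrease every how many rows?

Stitches to remove: |25 − 41| = 16.
Shaping rows needed: 16 / 2 = 8.
112 rows / 8 = every 14 rows.

Decrease every 14th row.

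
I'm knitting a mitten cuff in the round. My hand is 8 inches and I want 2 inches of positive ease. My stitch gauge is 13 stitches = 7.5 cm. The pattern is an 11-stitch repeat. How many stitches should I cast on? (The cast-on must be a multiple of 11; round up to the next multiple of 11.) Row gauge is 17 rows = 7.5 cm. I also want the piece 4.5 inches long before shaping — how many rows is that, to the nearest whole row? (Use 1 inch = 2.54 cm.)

Finished = 8 + 2 = 10 inches.
10 inches × 2.54 = 25.40 cm.
13/7.5 = 1.733 sts per cm; 25.40 × 1.733 = 44.03 sts.
Next multiple of 11 → 55.
4.5 inches = 11.43 cm; × 2.267 = 25.91 → 26 rows.

Cast on 55 stitches; work 26 rows.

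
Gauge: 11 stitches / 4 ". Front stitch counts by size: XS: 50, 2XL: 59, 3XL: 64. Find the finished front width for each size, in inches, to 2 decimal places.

XS 18.18 inches; 2XL 21.45 inches; 3XL 23.27 inches.

11/4 = 2.75 sts per in.
XS: 50 / 2.75 = 18.182 → 18.18 in.
2XL: 59 / 2.75 = 21.455 → 21.45 in.
3XL: 64 / 2.75 = 23.273 → 23.27 in.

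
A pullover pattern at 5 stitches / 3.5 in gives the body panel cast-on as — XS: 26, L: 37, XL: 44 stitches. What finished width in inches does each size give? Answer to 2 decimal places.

5/3.5 = 1.429 sts per in.
XS: 26 / 1.429 = 18.200 → 18.20 in.
L: 37 / 1.429 = 25.900 → 25.90 in.
XL: 44 / 1.429 = 30.800 → 30.80 in.

XS 18.20 inches; L 25.90 inches; XL 30.80 inches.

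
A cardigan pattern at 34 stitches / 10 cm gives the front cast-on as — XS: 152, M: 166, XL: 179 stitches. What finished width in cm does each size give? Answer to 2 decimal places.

34/10 = 3.4 sts per cm.
XS: 152 / 3.4 = 44.706 → 44.71 cm.
M: 166 / 3.4 = 48.824 → 48.82 cm.
XL: 179 / 3.4 = 52.647 → 52.65 cm.

XS 44.71 cm; M 48.82 cm; XL 52.65 cm.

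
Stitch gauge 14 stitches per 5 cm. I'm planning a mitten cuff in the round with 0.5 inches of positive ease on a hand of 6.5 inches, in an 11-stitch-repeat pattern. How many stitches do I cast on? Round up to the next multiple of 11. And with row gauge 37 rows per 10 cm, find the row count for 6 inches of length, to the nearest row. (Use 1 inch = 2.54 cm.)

Finished = 6.5 + 0.5 = 7 inches.
7 inches × 2.54 = 17.78 cm.
14/5 = 2.8 sts per cm; 17.78 × 2.8 = 49.78 sts.
Next multiple of 11 → 55.
6 inches = 15.24 cm; × 3.7 = 56.39 → 56 rows.

Cast on 55 stitches; work 56 rows.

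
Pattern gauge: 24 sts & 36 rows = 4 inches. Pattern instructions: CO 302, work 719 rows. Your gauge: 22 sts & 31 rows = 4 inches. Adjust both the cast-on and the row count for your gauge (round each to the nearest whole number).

Stitches: 302 × 22/24 = 276.83 → 277.
Rows: 719 × 31/36 = 619.14 → 619.

Cast on 277 stitches; work 619 rows.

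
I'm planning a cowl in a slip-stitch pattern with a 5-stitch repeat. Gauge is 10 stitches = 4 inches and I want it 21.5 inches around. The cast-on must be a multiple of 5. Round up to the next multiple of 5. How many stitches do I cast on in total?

Cast on 55 stitches.

10 / 4 = 2.5 sts per inch.
21.5 × 2.5 = 53.75 sts.
Next multiple of 5: 55.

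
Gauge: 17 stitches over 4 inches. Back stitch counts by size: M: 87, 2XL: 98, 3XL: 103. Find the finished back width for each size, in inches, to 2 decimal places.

M 20.47 inches; 2XL 23.06 inches; 3XL 24.24 inches.

17/4 = 4.25 sts per in.
M: 87 / 4.25 = 20.471 → 20.47 in.
2XL: 98 / 4.25 = 23.059 → 23.06 in.
3XL: 103 / 4.25 = 24.235 → 24.24 in.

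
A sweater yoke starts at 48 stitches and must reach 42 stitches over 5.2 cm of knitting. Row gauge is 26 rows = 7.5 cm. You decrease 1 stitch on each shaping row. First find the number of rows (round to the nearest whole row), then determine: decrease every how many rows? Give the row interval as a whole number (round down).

Rows = 5.2 × 3.467 = 18.0 → 18 rows.
Stitches to remove: 6 → 6 shaping rows (at 1 st each).
18 / 6 = 3.00 → every 3 rows.

Decrease every 3rd row.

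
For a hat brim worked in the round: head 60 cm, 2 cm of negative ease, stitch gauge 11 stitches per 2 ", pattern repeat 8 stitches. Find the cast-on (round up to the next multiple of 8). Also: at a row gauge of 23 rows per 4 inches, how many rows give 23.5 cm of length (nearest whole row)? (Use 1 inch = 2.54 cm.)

Finished = 60 − 2 = 58 cm.
58 cm × 1/2.54 = 22.83 inches.
11/2 = 5.5 sts per in; 22.83 × 5.5 = 125.59 sts.
Next multiple of 8 → 128.
23.5 cm = 9.25 inches; × 5.75 = 53.20 → 53 rows.

Cast on 128 stitches; work 53 rows.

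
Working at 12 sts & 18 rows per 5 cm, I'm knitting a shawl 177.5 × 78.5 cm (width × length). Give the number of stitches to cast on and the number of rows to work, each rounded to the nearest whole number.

Stitch gauge = 12/5 = 2.4 sts/cm; 177.5 × 2.4 = 426.00 → 426 sts.
Row gauge = 18/5 = 3.6 rows/cm; 78.5 × 3.6 = 282.60 → 283 rows.

Cast on 426 stitches and work 283 rows.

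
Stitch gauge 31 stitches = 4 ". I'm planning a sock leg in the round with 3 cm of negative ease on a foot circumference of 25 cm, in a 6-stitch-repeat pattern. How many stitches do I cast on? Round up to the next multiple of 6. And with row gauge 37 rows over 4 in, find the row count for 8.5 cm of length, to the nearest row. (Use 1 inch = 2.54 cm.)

Finished = 25 − 3 = 22 cm.
22 cm × 1/2.54 = 8.66 inches.
31/4 = 7.75 sts per in; 8.66 × 7.75 = 67.13 sts.
Next multiple of 6 → 72.
8.5 cm = 3.35 inches; × 9.25 = 30.95 → 31 rows.

Cast on 72 stitches; work 31 rows.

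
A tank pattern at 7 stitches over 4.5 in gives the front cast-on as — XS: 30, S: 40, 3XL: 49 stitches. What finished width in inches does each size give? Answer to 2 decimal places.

XS 19.29 inches; S 25.71 inches; 3XL 31.50 inches.

7/4.5 = 1.556 sts per in.
XS: 30 / 1.556 = 19.286 → 19.29 in.
S: 40 / 1.556 = 25.714 → 25.71 in.
3XL: 49 / 1.556 = 31.500 → 31.50 in.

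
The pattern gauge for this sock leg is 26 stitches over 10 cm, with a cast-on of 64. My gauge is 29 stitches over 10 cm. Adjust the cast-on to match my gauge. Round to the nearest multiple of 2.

Scale factor = 29 / 26 = 1.115.
64 × 29 / 26 = 71.38 sts.
→ 72 sts.

CO 72 sts.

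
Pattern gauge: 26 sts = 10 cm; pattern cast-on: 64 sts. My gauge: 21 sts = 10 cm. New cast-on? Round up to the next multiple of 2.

Cast on 52 stitches.

Scale factor = 21 / 26 = 0.808.
64 × 21 / 26 = 51.69 sts.
→ 52 sts.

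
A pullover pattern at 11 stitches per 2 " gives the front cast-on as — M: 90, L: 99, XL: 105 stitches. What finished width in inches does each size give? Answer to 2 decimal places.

11/2 = 5.5 sts per in.
M: 90 / 5.5 = 16.364 → 16.36 in.
L: 99 / 5.5 = 18.000 → 18.00 in.
XL: 105 / 5.5 = 19.091 → 19.09 in.

M 16.36 inches; L 18.00 inches; XL 19.09 inches.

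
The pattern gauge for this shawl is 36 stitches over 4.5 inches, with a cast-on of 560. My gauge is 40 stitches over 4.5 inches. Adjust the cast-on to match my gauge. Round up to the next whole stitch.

Scale factor = 40 / 36 = 1.111.
560 × 40 / 36 = 622.22 sts.
→ 623 sts.

623 stitches.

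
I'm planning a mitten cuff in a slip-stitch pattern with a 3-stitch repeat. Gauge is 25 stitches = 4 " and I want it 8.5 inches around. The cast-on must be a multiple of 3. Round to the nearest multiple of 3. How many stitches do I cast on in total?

25 / 4 = 6.25 sts per inch.
8.5 × 6.25 = 53.12 sts.
Nearest multiple of 3: 54.

Cast on 54 stitches.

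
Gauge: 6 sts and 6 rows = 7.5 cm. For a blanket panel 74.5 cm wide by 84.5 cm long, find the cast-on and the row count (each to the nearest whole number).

Cast on 60 stitches and work 68 rows.

Stitch gauge = 6/7.5 = 0.8 sts/cm; 74.5 × 0.8 = 59.60 → 60 sts.
Row gauge = 6/7.5 = 0.8 rows/cm; 84.5 × 0.8 = 67.60 → 68 rows.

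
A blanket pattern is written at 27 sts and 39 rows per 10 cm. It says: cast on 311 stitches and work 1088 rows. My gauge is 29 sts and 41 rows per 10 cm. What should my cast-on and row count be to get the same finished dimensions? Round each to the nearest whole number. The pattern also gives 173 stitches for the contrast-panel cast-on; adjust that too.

Stitches: 311 × 29/27 = 334.04 → 334.
Rows: 1088 × 41/39 = 1143.79 → 1144.
contrast-panel cast-on: 173 × 29/27 = 185.81 → 186.

Cast on 334 stitches; work 1144 rows; contrast-panel cast-on 186 stitches.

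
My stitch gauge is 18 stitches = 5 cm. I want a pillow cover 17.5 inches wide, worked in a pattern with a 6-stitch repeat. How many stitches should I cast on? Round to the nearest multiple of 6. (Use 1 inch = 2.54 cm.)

CO 162 sts.

17.5 in = 17.5 × 2.54 = 44.45 cm.
18 / 5 = 3.6 sts/cm.
44.45 × 3.6 = 160.02 sts.
→ 162.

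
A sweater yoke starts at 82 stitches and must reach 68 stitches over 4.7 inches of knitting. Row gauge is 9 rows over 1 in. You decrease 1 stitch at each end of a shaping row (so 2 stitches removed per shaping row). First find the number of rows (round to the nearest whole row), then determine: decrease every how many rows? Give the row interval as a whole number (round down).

Rows = 4.7 × 9 = 42.3 → 42 rows.
Stitches to remove: 14 → 7 shaping rows (at 2 st each).
42 / 7 = 6.00 → every 6 rows.

Decrease every 6th row.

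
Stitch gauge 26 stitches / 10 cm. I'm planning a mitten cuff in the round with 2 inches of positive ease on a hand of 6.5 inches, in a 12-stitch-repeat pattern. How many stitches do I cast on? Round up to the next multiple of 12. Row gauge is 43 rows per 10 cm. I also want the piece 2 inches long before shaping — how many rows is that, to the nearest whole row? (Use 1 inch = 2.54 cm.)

Finished = 6.5 + 2 = 8.5 inches.
8.5 inches × 2.54 = 21.59 cm.
26/10 = 2.6 sts per cm; 21.59 × 2.6 = 56.13 sts.
Next multiple of 12 → 60.
2 inches = 5.08 cm; × 4.3 = 21.84 → 22 rows.

Cast on 60 stitches; work 22 rows.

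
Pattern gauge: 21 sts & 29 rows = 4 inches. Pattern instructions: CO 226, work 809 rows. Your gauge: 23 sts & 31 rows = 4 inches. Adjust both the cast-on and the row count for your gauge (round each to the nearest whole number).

Cast on 248 stitches; work 865 rows.

Stitches: 226 × 23/21 = 247.52 → 248.
Rows: 809 × 31/29 = 864.79 → 865.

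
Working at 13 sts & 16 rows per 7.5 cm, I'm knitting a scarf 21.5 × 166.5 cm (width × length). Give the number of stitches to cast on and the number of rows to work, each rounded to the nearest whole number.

Cast on 37 stitches and work 355 rows.

Stitch gauge = 13/7.5 = 1.733 sts/cm; 21.5 × 1.733 = 37.27 → 37 sts.
Row gauge = 16/7.5 = 2.133 rows/cm; 166.5 × 2.133 = 355.20 → 355 rows.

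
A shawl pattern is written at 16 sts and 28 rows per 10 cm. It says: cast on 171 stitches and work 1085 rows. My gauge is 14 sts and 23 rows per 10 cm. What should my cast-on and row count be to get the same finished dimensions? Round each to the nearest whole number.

Cast on 150 stitches; work 891 rows.

Stitches: 171 × 14/16 = 149.62 → 150.
Rows: 1085 × 23/28 = 891.25 → 891.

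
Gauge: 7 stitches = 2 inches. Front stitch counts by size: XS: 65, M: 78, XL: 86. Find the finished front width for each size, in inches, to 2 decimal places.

XS 18.57 inches; M 22.29 inches; XL 24.57 inches.

7/2 = 3.5 sts per in.
XS: 65 / 3.5 = 18.571 → 18.57 in.
M: 78 / 3.5 = 22.286 → 22.29 in.
XL: 86 / 3.5 = 24.571 → 24.57 in.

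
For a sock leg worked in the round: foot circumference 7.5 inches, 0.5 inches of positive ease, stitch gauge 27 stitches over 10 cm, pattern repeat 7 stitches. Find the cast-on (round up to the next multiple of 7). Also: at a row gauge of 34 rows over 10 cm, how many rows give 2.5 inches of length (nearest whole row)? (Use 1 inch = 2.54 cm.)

Cast on 56 stitches; work 22 rows.

Finished = 7.5 + 0.5 = 8 inches.
8 inches × 2.54 = 20.32 cm.
27/10 = 2.7 sts per cm; 20.32 × 2.7 = 54.86 sts.
Next multiple of 7 → 56.
2.5 inches = 6.35 cm; × 3.4 = 21.59 → 22 rows.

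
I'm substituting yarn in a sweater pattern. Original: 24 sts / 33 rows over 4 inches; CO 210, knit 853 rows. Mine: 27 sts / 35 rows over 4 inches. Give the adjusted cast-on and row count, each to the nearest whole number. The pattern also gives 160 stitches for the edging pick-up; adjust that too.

Stitches: 210 × 27/24 = 236.25 → 236.
Rows: 853 × 35/33 = 904.70 → 905.
edging pick-up: 160 × 27/24 = 180.00 → 180.

Cast on 236 stitches; work 905 rows; edging pick-up 180 stitches.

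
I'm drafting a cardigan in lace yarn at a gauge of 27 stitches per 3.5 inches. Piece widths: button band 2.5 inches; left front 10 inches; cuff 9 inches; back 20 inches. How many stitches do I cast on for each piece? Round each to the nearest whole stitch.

button band 19; left front 77; cuff 69; back 154.

Rate = 27/3.5 = 7.714 sts per in.
button band: 2.5 × 7.714 = 19.29 → 19.
left front: 10 × 7.714 = 77.14 → 77.
cuff: 9 × 7.714 = 69.43 → 69.
back: 20 × 7.714 = 154.29 → 154.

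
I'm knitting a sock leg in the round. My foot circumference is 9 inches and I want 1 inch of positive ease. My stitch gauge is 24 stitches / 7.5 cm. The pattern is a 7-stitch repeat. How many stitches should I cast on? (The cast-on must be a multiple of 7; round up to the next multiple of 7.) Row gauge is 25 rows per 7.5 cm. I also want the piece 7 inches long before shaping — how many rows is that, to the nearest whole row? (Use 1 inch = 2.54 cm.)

Finished = 9 + 1 = 10 inches.
10 inches × 2.54 = 25.40 cm.
24/7.5 = 3.2 sts per cm; 25.40 × 3.2 = 81.28 sts.
Next multiple of 7 → 84.
7 inches = 17.78 cm; × 3.333 = 59.27 → 59 rows.

Cast on 84 stitches; work 59 rows.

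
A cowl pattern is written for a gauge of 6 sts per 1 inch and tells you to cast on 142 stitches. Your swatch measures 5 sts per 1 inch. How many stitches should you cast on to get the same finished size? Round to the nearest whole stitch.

Scale factor = 5 / 6 = 0.833.
142 × 5 / 6 = 118.33 sts.
→ 118 sts.

CO 118 sts.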